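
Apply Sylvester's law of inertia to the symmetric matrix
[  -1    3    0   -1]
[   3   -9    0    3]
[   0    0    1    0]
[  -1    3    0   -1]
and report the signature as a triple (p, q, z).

Answer: (1, 1, 2)

Derivation:
step 0: pivot -1 → sign −
step 1: pivot 1 → sign +
step 2: row/col 2 already zero → sign 0
step 3: row/col 3 already zero → sign 0
signature = (1, 1, 2)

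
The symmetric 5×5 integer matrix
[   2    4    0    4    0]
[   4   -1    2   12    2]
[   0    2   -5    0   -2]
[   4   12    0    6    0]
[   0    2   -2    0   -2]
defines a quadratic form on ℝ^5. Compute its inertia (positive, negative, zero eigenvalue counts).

Answer: (2, 3, 0)

Derivation:
step 0: pivot 2 → sign +
step 1: pivot -9 → sign −
step 2: pivot -41/9 → sign −
step 3: pivot -2/41 → sign −
step 4: pivot 6 → sign +
signature = (2, 3, 0)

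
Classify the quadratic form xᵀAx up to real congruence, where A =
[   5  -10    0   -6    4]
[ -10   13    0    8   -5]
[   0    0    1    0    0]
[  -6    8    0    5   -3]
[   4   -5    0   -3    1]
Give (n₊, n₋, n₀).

step 0: pivot 5 → sign +
step 1: pivot -7 → sign −
step 2: pivot 1 → sign +
step 3: pivot 3/35 → sign +
step 4: pivot -1 → sign −
signature = (3, 2, 0)

Answer: (3, 2, 0)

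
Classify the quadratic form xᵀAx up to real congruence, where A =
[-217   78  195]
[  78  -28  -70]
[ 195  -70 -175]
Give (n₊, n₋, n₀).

step 0: pivot -217 → sign −
step 1: pivot 8/217 → sign +
step 2: row/col 2 already zero → sign 0
signature = (1, 1, 1)

Answer: (1, 1, 1)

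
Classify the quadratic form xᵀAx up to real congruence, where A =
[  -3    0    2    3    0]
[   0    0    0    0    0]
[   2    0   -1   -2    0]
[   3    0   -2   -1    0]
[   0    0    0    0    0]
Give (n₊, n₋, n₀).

Answer: (2, 1, 2)

Derivation:
step 0: pivot -3 → sign −
step 1: pivot 1/3 → sign +
step 2: pivot 2 → sign +
step 3: row/col 3 already zero → sign 0
step 4: row/col 4 already zero → sign 0
signature = (2, 1, 2)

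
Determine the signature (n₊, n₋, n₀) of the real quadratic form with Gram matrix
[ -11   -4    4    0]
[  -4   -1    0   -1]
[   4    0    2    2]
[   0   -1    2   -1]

Answer: (1, 3, 0)

Derivation:
step 0: pivot -11 → sign −
step 1: pivot 5/11 → sign +
step 2: pivot -6/5 → sign −
step 3: pivot -2 → sign −
signature = (1, 3, 0)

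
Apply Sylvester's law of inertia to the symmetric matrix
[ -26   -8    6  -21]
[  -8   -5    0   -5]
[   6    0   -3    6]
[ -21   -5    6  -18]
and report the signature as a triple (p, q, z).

step 0: pivot -26 → sign −
step 1: pivot -33/13 → sign −
step 2: pivot -3/11 → sign −
step 3: pivot -1/6 → sign −
signature = (0, 4, 0)

Answer: (0, 4, 0)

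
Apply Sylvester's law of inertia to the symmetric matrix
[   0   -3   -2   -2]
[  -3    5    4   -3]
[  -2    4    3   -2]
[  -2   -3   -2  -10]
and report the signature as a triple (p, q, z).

Answer: (1, 3, 0)

Derivation:
step 0: pivot 5 → sign +
step 1: pivot -9/5 → sign −
step 2: pivot -1/9 → sign −
step 3: pivot -2 → sign −
signature = (1, 3, 0)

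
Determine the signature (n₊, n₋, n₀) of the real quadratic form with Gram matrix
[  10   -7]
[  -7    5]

Answer: (2, 0, 0)

Derivation:
step 0: pivot 10 → sign +
step 1: pivot 1/10 → sign +
signature = (2, 0, 0)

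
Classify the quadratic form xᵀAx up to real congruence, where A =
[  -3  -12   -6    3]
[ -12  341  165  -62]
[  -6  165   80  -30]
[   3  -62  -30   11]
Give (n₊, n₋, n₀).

Answer: (2, 2, 0)

Derivation:
step 0: pivot -3 → sign −
step 1: pivot 389 → sign +
step 2: pivot 67/389 → sign +
step 3: pivot -6/67 → sign −
signature = (2, 2, 0)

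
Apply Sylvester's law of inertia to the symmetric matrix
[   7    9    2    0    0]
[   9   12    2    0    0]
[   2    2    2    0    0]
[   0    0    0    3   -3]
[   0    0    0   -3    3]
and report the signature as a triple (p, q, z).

Answer: (4, 0, 1)

Derivation:
step 0: pivot 7 → sign +
step 1: pivot 3/7 → sign +
step 2: pivot 2/3 → sign +
step 3: pivot 3 → sign +
step 4: row/col 4 already zero → sign 0
signature = (4, 0, 1)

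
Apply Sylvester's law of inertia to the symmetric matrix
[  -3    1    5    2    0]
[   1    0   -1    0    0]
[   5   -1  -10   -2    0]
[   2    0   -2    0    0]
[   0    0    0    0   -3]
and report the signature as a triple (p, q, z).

step 0: pivot -3 → sign −
step 1: pivot 1/3 → sign +
step 2: pivot -3 → sign −
step 3: pivot -3 → sign −
step 4: row/col 4 already zero → sign 0
signature = (1, 3, 1)

Answer: (1, 3, 1)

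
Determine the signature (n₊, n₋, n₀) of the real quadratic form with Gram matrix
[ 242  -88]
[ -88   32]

step 0: pivot 242 → sign +
step 1: row/col 1 already zero → sign 0
signature = (1, 0, 1)

Answer: (1, 0, 1)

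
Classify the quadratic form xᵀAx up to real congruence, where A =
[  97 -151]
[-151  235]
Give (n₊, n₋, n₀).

Answer: (1, 1, 0)

Derivation:
step 0: pivot 97 → sign +
step 1: pivot -6/97 → sign −
signature = (1, 1, 0)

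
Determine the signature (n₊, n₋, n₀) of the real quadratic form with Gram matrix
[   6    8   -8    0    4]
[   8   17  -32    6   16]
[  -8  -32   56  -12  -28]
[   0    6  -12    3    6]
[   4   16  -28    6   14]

Answer: (2, 2, 1)

Derivation:
step 0: pivot 6 → sign +
step 1: pivot 19/3 → sign +
step 2: pivot -504/19 → sign −
step 3: pivot -1/7 → sign −
step 4: row/col 4 already zero → sign 0
signature = (2, 2, 1)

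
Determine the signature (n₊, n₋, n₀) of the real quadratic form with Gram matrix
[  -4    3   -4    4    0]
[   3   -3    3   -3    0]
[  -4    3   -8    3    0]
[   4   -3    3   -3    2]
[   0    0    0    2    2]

step 0: pivot -4 → sign −
step 1: pivot -3/4 → sign −
step 2: pivot -4 → sign −
step 3: pivot 5/4 → sign +
step 4: pivot -6/5 → sign −
signature = (1, 4, 0)

Answer: (1, 4, 0)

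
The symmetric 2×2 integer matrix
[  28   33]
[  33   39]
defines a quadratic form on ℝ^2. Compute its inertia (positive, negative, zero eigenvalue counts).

step 0: pivot 28 → sign +
step 1: pivot 3/28 → sign +
signature = (2, 0, 0)

Answer: (2, 0, 0)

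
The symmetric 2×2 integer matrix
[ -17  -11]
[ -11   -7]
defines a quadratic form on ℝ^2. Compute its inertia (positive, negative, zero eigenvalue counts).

step 0: pivot -17 → sign −
step 1: pivot 2/17 → sign +
signature = (1, 1, 0)

Answer: (1, 1, 0)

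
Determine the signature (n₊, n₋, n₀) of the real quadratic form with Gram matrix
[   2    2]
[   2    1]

step 0: pivot 2 → sign +
step 1: pivot -1 → sign −
signature = (1, 1, 0)

Answer: (1, 1, 0)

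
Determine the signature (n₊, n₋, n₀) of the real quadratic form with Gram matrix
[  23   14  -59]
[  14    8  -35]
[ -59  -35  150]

step 0: pivot 23 → sign +
step 1: pivot -12/23 → sign −
step 2: pivot 1/4 → sign +
signature = (2, 1, 0)

Answer: (2, 1, 0)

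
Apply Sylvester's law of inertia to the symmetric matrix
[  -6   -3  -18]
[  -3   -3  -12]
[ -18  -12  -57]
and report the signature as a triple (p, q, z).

step 0: pivot -6 → sign −
step 1: pivot -3/2 → sign −
step 2: pivot 3 → sign +
signature = (1, 2, 0)

Answer: (1, 2, 0)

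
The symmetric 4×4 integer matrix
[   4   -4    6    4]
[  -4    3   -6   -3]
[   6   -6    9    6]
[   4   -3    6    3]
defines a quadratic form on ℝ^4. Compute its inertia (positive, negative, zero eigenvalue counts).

Answer: (1, 1, 2)

Derivation:
step 0: pivot 4 → sign +
step 1: pivot -1 → sign −
step 2: row/col 2 already zero → sign 0
step 3: row/col 3 already zero → sign 0
signature = (1, 1, 2)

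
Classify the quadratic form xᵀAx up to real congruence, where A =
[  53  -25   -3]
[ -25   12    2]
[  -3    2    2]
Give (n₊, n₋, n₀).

step 0: pivot 53 → sign +
step 1: pivot 11/53 → sign +
step 2: pivot 2/11 → sign +
signature = (3, 0, 0)

Answer: (3, 0, 0)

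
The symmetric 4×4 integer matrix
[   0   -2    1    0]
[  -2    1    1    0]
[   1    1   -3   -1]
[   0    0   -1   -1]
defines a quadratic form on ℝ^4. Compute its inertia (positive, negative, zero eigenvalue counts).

step 0: pivot 1 → sign +
step 1: pivot -4 → sign −
step 2: pivot -7/4 → sign −
step 3: pivot -3/7 → sign −
signature = (1, 3, 0)

Answer: (1, 3, 0)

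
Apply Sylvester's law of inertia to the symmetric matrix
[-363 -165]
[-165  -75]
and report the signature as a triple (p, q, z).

Answer: (0, 1, 1)

Derivation:
step 0: pivot -363 → sign −
step 1: row/col 1 already zero → sign 0
signature = (0, 1, 1)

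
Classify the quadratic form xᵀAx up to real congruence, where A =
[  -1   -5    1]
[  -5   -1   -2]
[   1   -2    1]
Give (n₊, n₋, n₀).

step 0: pivot -1 → sign −
step 1: pivot 24 → sign +
step 2: pivot -1/24 → sign −
signature = (1, 2, 0)

Answer: (1, 2, 0)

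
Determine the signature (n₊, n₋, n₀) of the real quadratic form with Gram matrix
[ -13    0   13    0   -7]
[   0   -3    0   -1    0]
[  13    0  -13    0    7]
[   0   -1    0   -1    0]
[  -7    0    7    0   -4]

step 0: pivot -13 → sign −
step 1: pivot -3 → sign −
step 2: pivot -2/3 → sign −
step 3: pivot -3/13 → sign −
step 4: row/col 4 already zero → sign 0
signature = (0, 4, 1)

Answer: (0, 4, 1)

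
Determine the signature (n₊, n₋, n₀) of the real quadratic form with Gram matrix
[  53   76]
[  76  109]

step 0: pivot 53 → sign +
step 1: pivot 1/53 → sign +
signature = (2, 0, 0)

Answer: (2, 0, 0)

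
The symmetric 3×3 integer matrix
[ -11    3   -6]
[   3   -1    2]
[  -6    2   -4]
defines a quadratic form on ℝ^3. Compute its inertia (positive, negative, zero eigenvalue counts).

step 0: pivot -11 → sign −
step 1: pivot -2/11 → sign −
step 2: row/col 2 already zero → sign 0
signature = (0, 2, 1)

Answer: (0, 2, 1)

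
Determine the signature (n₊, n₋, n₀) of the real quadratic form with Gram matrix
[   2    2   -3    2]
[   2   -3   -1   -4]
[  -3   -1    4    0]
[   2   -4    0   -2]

step 0: pivot 2 → sign +
step 1: pivot -5 → sign −
step 2: pivot 3/10 → sign +
step 3: pivot 2 → sign +
signature = (3, 1, 0)

Answer: (3, 1, 0)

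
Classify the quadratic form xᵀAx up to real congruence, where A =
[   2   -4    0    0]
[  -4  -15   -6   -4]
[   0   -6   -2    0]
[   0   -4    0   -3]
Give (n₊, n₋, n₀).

step 0: pivot 2 → sign +
step 1: pivot -23 → sign −
step 2: pivot -10/23 → sign −
step 3: pivot 1/5 → sign +
signature = (2, 2, 0)

Answer: (2, 2, 0)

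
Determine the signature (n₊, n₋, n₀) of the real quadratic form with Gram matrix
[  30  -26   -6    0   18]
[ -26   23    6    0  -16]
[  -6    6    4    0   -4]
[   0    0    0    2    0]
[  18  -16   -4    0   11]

step 0: pivot 30 → sign +
step 1: pivot 7/15 → sign +
step 2: pivot 10/7 → sign +
step 3: pivot 2 → sign +
step 4: pivot -1/5 → sign −
signature = (4, 1, 0)

Answer: (4, 1, 0)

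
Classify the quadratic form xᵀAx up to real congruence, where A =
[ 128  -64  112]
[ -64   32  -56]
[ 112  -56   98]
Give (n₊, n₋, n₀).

step 0: pivot 128 → sign +
step 1: row/col 1 already zero → sign 0
step 2: row/col 2 already zero → sign 0
signature = (1, 0, 2)

Answer: (1, 0, 2)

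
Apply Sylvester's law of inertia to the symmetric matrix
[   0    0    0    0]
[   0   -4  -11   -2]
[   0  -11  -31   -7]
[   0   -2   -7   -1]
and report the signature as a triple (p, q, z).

Answer: (1, 2, 1)

Derivation:
step 0: pivot -4 → sign −
step 1: pivot -3/4 → sign −
step 2: pivot 3 → sign +
step 3: row/col 3 already zero → sign 0
signature = (1, 2, 1)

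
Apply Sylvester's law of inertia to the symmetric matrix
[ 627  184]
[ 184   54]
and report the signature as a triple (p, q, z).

step 0: pivot 627 → sign +
step 1: pivot 2/627 → sign +
signature = (2, 0, 0)

Answer: (2, 0, 0)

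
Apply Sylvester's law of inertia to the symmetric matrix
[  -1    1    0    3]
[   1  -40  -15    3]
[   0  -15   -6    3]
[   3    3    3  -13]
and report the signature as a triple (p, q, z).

step 0: pivot -1 → sign −
step 1: pivot -39 → sign −
step 2: pivot -3/13 → sign −
step 3: pivot -1 → sign −
signature = (0, 4, 0)

Answer: (0, 4, 0)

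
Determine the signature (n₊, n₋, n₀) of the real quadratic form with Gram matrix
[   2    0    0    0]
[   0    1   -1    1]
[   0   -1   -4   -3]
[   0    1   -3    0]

step 0: pivot 2 → sign +
step 1: pivot 1 → sign +
step 2: pivot -5 → sign −
step 3: pivot -1/5 → sign −
signature = (2, 2, 0)

Answer: (2, 2, 0)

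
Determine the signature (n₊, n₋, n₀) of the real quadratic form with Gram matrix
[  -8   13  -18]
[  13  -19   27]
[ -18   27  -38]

step 0: pivot -8 → sign −
step 1: pivot 17/8 → sign +
step 2: pivot 2/17 → sign +
signature = (2, 1, 0)

Answer: (2, 1, 0)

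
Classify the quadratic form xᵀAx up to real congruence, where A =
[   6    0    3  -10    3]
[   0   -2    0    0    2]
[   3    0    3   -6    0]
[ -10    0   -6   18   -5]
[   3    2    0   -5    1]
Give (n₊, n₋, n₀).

step 0: pivot 6 → sign +
step 1: pivot -2 → sign −
step 2: pivot 3/2 → sign +
step 3: pivot 2/3 → sign +
step 4: pivot -3/2 → sign −
signature = (3, 2, 0)

Answer: (3, 2, 0)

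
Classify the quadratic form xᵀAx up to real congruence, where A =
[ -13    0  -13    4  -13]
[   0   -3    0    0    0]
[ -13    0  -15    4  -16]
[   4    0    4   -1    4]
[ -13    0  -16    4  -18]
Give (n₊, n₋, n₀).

Answer: (1, 4, 0)

Derivation:
step 0: pivot -13 → sign −
step 1: pivot -3 → sign −
step 2: pivot -2 → sign −
step 3: pivot 3/13 → sign +
step 4: pivot -1/2 → sign −
signature = (1, 4, 0)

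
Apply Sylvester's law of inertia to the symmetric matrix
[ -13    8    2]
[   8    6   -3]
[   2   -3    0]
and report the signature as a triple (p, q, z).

step 0: pivot -13 → sign −
step 1: pivot 142/13 → sign +
step 2: pivot 3/142 → sign +
signature = (2, 1, 0)

Answer: (2, 1, 0)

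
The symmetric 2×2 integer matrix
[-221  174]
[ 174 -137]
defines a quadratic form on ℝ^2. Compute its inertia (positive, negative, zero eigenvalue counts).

step 0: pivot -221 → sign −
step 1: pivot -1/221 → sign −
signature = (0, 2, 0)

Answer: (0, 2, 0)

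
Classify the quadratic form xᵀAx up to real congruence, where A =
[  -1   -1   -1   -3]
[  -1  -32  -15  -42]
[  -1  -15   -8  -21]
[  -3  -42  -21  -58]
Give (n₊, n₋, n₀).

Answer: (1, 3, 0)

Derivation:
step 0: pivot -1 → sign −
step 1: pivot -31 → sign −
step 2: pivot -21/31 → sign −
step 3: pivot 2/7 → sign +
signature = (1, 3, 0)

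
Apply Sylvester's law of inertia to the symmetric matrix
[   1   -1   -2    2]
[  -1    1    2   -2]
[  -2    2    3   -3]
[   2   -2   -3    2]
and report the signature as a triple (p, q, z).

step 0: pivot 1 → sign +
step 1: pivot -1 → sign −
step 2: pivot -1 → sign −
step 3: row/col 3 already zero → sign 0
signature = (1, 2, 1)

Answer: (1, 2, 1)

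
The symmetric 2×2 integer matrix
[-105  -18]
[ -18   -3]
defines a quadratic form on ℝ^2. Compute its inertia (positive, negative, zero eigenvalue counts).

Answer: (1, 1, 0)

Derivation:
step 0: pivot -105 → sign −
step 1: pivot 3/35 → sign +
signature = (1, 1, 0)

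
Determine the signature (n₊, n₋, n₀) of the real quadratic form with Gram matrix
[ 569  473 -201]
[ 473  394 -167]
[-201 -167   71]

Answer: (2, 1, 0)

Derivation:
step 0: pivot 569 → sign +
step 1: pivot 457/569 → sign +
step 2: pivot -6/457 → sign −
signature = (2, 1, 0)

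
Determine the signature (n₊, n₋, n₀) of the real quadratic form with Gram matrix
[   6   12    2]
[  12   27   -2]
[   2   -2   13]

Answer: (3, 0, 0)

Derivation:
step 0: pivot 6 → sign +
step 1: pivot 3 → sign +
step 2: pivot 1/3 → sign +
signature = (3, 0, 0)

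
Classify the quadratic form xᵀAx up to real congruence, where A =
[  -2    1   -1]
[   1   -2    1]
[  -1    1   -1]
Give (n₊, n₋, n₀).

step 0: pivot -2 → sign −
step 1: pivot -3/2 → sign −
step 2: pivot -1/3 → sign −
signature = (0, 3, 0)

Answer: (0, 3, 0)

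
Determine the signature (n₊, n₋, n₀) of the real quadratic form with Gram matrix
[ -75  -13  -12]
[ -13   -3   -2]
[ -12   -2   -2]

step 0: pivot -75 → sign −
step 1: pivot -56/75 → sign −
step 2: pivot -1/14 → sign −
signature = (0, 3, 0)

Answer: (0, 3, 0)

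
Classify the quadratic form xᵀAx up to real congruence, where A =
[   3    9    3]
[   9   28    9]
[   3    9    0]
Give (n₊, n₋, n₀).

step 0: pivot 3 → sign +
step 1: pivot 1 → sign +
step 2: pivot -3 → sign −
signature = (2, 1, 0)

Answer: (2, 1, 0)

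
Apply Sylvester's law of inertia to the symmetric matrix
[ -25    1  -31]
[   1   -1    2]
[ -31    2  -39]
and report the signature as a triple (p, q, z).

step 0: pivot -25 → sign −
step 1: pivot -24/25 → sign −
step 2: pivot 1/24 → sign +
signature = (1, 2, 0)

Answer: (1, 2, 0)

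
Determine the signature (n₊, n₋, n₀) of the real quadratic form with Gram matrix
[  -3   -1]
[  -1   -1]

step 0: pivot -3 → sign −
step 1: pivot -2/3 → sign −
signature = (0, 2, 0)

Answer: (0, 2, 0)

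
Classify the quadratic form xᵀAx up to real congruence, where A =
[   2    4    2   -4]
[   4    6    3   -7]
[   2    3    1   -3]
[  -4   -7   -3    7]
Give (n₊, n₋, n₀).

Answer: (1, 2, 1)

Derivation:
step 0: pivot 2 → sign +
step 1: pivot -2 → sign −
step 2: pivot -1/2 → sign −
step 3: row/col 3 already zero → sign 0
signature = (1, 2, 1)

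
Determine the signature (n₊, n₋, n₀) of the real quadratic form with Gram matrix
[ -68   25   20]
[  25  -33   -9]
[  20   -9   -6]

Answer: (0, 3, 0)

Derivation:
step 0: pivot -68 → sign −
step 1: pivot -1619/68 → sign −
step 2: pivot -6/1619 → sign −
signature = (0, 3, 0)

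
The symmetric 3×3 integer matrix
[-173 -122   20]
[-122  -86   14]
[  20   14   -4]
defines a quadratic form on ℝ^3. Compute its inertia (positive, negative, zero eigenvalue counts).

Answer: (1, 2, 0)

Derivation:
step 0: pivot -173 → sign −
step 1: pivot 6/173 → sign +
step 2: pivot -2 → sign −
signature = (1, 2, 0)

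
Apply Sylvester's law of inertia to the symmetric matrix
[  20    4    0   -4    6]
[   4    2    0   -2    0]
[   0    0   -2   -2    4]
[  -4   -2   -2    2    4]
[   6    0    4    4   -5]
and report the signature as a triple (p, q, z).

Answer: (3, 1, 1)

Derivation:
step 0: pivot 20 → sign +
step 1: pivot 6/5 → sign +
step 2: pivot -2 → sign −
step 3: pivot 2 → sign +
step 4: row/col 4 already zero → sign 0
signature = (3, 1, 1)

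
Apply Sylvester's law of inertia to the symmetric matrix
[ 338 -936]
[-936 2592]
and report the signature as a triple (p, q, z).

Answer: (1, 0, 1)

Derivation:
step 0: pivot 338 → sign +
step 1: row/col 1 already zero → sign 0
signature = (1, 0, 1)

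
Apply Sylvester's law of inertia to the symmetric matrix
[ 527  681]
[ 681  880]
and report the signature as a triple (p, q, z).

step 0: pivot 527 → sign +
step 1: pivot -1/527 → sign −
signature = (1, 1, 0)

Answer: (1, 1, 0)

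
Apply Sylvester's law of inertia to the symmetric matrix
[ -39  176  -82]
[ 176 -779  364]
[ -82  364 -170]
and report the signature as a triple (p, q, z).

step 0: pivot -39 → sign −
step 1: pivot 595/39 → sign +
step 2: pivot 6/595 → sign +
signature = (2, 1, 0)

Answer: (2, 1, 0)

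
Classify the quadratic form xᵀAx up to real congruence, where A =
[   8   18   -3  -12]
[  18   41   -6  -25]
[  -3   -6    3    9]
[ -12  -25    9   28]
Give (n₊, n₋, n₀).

step 0: pivot 8 → sign +
step 1: pivot 1/2 → sign +
step 2: pivot 3/4 → sign +
step 3: pivot -1 → sign −
signature = (3, 1, 0)

Answer: (3, 1, 0)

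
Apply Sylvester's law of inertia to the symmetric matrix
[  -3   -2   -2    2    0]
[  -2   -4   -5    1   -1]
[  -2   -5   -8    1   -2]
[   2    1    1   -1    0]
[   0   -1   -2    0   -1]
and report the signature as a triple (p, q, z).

step 0: pivot -3 → sign −
step 1: pivot -8/3 → sign −
step 2: pivot -13/8 → sign −
step 3: pivot 5/13 → sign +
step 4: pivot -2/5 → sign −
signature = (1, 4, 0)

Answer: (1, 4, 0)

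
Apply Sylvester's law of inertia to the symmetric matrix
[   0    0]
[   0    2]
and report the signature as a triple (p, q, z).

step 0: pivot 2 → sign +
step 1: row/col 1 already zero → sign 0
signature = (1, 0, 1)

Answer: (1, 0, 1)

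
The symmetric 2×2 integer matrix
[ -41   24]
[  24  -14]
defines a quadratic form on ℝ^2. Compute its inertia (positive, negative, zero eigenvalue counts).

Answer: (1, 1, 0)

Derivation:
step 0: pivot -41 → sign −
step 1: pivot 2/41 → sign +
signature = (1, 1, 0)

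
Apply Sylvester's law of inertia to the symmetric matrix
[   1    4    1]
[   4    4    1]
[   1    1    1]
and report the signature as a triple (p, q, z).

step 0: pivot 1 → sign +
step 1: pivot -12 → sign −
step 2: pivot 3/4 → sign +
signature = (2, 1, 0)

Answer: (2, 1, 0)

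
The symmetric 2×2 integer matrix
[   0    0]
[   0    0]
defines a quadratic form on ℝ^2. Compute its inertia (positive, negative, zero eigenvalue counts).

Answer: (0, 0, 2)

Derivation:
step 0: row/col 0 already zero → sign 0
step 1: row/col 1 already zero → sign 0
signature = (0, 0, 2)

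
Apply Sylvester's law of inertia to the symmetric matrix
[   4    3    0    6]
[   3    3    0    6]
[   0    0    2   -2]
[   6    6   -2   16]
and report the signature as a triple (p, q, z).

step 0: pivot 4 → sign +
step 1: pivot 3/4 → sign +
step 2: pivot 2 → sign +
step 3: pivot 2 → sign +
signature = (4, 0, 0)

Answer: (4, 0, 0)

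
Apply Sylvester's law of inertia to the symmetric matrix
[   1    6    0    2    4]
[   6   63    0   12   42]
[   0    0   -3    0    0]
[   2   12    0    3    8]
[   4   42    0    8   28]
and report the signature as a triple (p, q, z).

Answer: (2, 2, 1)

Derivation:
step 0: pivot 1 → sign +
step 1: pivot 27 → sign +
step 2: pivot -3 → sign −
step 3: pivot -1 → sign −
step 4: row/col 4 already zero → sign 0
signature = (2, 2, 1)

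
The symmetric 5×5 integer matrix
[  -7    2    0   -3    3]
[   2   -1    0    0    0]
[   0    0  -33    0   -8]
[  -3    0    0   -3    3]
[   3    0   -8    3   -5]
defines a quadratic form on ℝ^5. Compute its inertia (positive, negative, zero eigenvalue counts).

Answer: (0, 4, 1)

Derivation:
step 0: pivot -7 → sign −
step 1: pivot -3/7 → sign −
step 2: pivot -33 → sign −
step 3: pivot -2/33 → sign −
step 4: row/col 4 already zero → sign 0
signature = (0, 4, 1)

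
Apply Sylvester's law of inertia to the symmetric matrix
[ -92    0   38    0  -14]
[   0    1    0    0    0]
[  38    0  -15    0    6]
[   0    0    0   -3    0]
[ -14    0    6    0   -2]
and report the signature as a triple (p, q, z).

step 0: pivot -92 → sign −
step 1: pivot 1 → sign +
step 2: pivot 16/23 → sign +
step 3: pivot -3 → sign −
step 4: pivot 1/16 → sign +
signature = (3, 2, 0)

Answer: (3, 2, 0)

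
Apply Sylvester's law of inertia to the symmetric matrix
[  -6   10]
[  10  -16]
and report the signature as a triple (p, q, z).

step 0: pivot -6 → sign −
step 1: pivot 2/3 → sign +
signature = (1, 1, 0)

Answer: (1, 1, 0)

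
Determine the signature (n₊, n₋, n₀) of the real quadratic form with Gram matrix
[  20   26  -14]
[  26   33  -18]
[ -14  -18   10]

Answer: (2, 1, 0)

Derivation:
step 0: pivot 20 → sign +
step 1: pivot -4/5 → sign −
step 2: pivot 1/4 → sign +
signature = (2, 1, 0)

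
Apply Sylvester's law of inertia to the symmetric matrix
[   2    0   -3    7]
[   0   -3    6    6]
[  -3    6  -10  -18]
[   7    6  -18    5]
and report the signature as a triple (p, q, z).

step 0: pivot 2 → sign +
step 1: pivot -3 → sign −
step 2: pivot -5/2 → sign −
step 3: pivot 3/5 → sign +
signature = (2, 2, 0)

Answer: (2, 2, 0)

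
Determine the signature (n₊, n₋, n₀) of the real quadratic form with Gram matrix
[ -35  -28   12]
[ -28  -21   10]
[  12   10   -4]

step 0: pivot -35 → sign −
step 1: pivot 7/5 → sign +
step 2: row/col 2 already zero → sign 0
signature = (1, 1, 1)

Answer: (1, 1, 1)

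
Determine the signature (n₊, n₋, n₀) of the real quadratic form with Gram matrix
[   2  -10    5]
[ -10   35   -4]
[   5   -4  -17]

Answer: (1, 2, 0)

Derivation:
step 0: pivot 2 → sign +
step 1: pivot -15 → sign −
step 2: pivot -1/10 → sign −
signature = (1, 2, 0)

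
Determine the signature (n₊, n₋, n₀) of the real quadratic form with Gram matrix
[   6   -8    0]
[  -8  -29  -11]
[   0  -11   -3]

Answer: (2, 1, 0)

Derivation:
step 0: pivot 6 → sign +
step 1: pivot -119/3 → sign −
step 2: pivot 6/119 → sign +
signature = (2, 1, 0)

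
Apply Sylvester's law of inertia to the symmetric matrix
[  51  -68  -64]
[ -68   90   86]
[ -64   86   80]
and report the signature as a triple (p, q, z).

Answer: (2, 1, 0)

Derivation:
step 0: pivot 51 → sign +
step 1: pivot -2/3 → sign −
step 2: pivot 6/17 → sign +
signature = (2, 1, 0)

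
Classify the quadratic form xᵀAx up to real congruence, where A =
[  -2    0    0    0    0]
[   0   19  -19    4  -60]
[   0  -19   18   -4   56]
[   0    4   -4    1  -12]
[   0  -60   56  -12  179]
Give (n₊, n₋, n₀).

Answer: (3, 2, 0)

Derivation:
step 0: pivot -2 → sign −
step 1: pivot 19 → sign +
step 2: pivot -1 → sign −
step 3: pivot 3/19 → sign +
step 4: pivot 3 → sign +
signature = (3, 2, 0)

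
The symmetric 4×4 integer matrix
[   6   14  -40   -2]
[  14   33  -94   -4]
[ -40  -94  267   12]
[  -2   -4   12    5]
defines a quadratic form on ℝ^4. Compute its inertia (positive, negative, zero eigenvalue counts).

step 0: pivot 6 → sign +
step 1: pivot 1/3 → sign +
step 2: pivot -1 → sign −
step 3: pivot 3 → sign +
signature = (3, 1, 0)

Answer: (3, 1, 0)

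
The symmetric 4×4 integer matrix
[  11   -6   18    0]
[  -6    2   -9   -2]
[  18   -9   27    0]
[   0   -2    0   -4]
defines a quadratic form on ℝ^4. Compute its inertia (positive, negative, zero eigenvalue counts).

step 0: pivot 11 → sign +
step 1: pivot -14/11 → sign −
step 2: pivot -27/14 → sign −
step 3: row/col 3 already zero → sign 0
signature = (1, 2, 1)

Answer: (1, 2, 1)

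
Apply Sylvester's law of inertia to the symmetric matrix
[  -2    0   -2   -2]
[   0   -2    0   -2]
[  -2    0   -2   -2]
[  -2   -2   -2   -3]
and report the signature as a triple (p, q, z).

step 0: pivot -2 → sign −
step 1: pivot -2 → sign −
step 2: pivot 1 → sign +
step 3: row/col 3 already zero → sign 0
signature = (1, 2, 1)

Answer: (1, 2, 1)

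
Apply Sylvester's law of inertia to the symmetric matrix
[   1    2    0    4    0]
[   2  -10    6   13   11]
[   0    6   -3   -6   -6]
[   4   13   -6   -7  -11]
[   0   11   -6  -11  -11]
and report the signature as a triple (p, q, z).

step 0: pivot 1 → sign +
step 1: pivot -14 → sign −
step 2: pivot -3/7 → sign −
step 3: pivot 27/2 → sign +
step 4: row/col 4 already zero → sign 0
signature = (2, 2, 1)

Answer: (2, 2, 1)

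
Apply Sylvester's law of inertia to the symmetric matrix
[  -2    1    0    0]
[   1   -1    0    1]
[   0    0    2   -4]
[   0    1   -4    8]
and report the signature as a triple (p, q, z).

step 0: pivot -2 → sign −
step 1: pivot -1/2 → sign −
step 2: pivot 2 → sign +
step 3: pivot 2 → sign +
signature = (2, 2, 0)

Answer: (2, 2, 0)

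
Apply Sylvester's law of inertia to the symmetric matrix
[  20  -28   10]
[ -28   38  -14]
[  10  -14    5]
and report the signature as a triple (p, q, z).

Answer: (1, 1, 1)

Derivation:
step 0: pivot 20 → sign +
step 1: pivot -6/5 → sign −
step 2: row/col 2 already zero → sign 0
signature = (1, 1, 1)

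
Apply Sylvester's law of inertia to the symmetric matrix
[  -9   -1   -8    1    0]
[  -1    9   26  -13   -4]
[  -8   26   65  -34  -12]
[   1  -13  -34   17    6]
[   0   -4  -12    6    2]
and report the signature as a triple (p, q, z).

Answer: (3, 2, 0)

Derivation:
step 0: pivot -9 → sign −
step 1: pivot 82/9 → sign +
step 2: pivot -297/41 → sign −
step 3: pivot 8/33 → sign +
step 4: pivot 1/6 → sign +
signature = (3, 2, 0)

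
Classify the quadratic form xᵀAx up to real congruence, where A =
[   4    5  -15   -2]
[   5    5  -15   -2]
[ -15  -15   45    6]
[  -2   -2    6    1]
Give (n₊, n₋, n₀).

Answer: (2, 1, 1)

Derivation:
step 0: pivot 4 → sign +
step 1: pivot -5/4 → sign −
step 2: pivot 1/5 → sign +
step 3: row/col 3 already zero → sign 0
signature = (2, 1, 1)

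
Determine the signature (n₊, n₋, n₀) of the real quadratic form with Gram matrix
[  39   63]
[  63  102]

step 0: pivot 39 → sign +
step 1: pivot 3/13 → sign +
signature = (2, 0, 0)

Answer: (2, 0, 0)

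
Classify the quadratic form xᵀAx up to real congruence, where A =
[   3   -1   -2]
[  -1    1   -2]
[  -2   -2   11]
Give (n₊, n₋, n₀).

step 0: pivot 3 → sign +
step 1: pivot 2/3 → sign +
step 2: pivot -1 → sign −
signature = (2, 1, 0)

Answer: (2, 1, 0)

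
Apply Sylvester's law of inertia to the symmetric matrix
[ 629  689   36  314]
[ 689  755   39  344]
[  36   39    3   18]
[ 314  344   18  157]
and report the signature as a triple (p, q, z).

Answer: (4, 0, 0)

Derivation:
step 0: pivot 629 → sign +
step 1: pivot 174/629 → sign +
step 2: pivot 15/58 → sign +
step 3: pivot 1/5 → sign +
signature = (4, 0, 0)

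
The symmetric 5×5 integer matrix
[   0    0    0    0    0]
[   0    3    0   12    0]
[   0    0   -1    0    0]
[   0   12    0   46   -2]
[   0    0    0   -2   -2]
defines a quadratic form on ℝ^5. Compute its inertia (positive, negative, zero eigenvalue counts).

step 0: pivot 3 → sign +
step 1: pivot -1 → sign −
step 2: pivot -2 → sign −
step 3: row/col 3 already zero → sign 0
step 4: row/col 4 already zero → sign 0
signature = (1, 2, 2)

Answer: (1, 2, 2)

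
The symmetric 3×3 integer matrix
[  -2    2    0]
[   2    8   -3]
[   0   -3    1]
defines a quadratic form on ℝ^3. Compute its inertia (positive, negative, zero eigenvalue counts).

step 0: pivot -2 → sign −
step 1: pivot 10 → sign +
step 2: pivot 1/10 → sign +
signature = (2, 1, 0)

Answer: (2, 1, 0)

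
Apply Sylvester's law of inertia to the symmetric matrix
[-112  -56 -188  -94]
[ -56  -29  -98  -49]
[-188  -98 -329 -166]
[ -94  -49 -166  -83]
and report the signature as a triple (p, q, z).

Answer: (1, 3, 0)

Derivation:
step 0: pivot -112 → sign −
step 1: pivot -1 → sign −
step 2: pivot 18/7 → sign +
step 3: pivot -1/8 → sign −
signature = (1, 3, 0)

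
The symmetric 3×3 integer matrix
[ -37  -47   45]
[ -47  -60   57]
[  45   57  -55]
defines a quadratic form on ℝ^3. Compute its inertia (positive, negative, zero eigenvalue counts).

step 0: pivot -37 → sign −
step 1: pivot -11/37 → sign −
step 2: pivot -2/11 → sign −
signature = (0, 3, 0)

Answer: (0, 3, 0)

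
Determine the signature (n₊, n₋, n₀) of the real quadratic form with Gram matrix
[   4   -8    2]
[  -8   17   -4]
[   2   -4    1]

Answer: (2, 0, 1)

Derivation:
step 0: pivot 4 → sign +
step 1: pivot 1 → sign +
step 2: row/col 2 already zero → sign 0
signature = (2, 0, 1)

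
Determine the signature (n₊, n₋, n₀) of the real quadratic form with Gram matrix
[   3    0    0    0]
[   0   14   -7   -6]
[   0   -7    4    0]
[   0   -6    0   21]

step 0: pivot 3 → sign +
step 1: pivot 14 → sign +
step 2: pivot 1/2 → sign +
step 3: pivot 3/7 → sign +
signature = (4, 0, 0)

Answer: (4, 0, 0)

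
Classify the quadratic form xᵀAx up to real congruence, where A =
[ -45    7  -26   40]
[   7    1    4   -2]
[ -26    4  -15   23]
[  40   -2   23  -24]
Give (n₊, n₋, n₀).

Answer: (3, 1, 0)

Derivation:
step 0: pivot -45 → sign −
step 1: pivot 94/45 → sign +
step 2: pivot 1/47 → sign +
step 3: pivot 3 → sign +
signature = (3, 1, 0)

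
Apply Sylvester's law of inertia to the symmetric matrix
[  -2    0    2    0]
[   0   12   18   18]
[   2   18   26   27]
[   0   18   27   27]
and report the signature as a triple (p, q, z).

step 0: pivot -2 → sign −
step 1: pivot 12 → sign +
step 2: pivot 1 → sign +
step 3: row/col 3 already zero → sign 0
signature = (2, 1, 1)

Answer: (2, 1, 1)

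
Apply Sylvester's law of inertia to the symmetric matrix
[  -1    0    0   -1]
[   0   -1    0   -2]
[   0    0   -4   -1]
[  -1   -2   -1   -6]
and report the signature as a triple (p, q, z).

step 0: pivot -1 → sign −
step 1: pivot -1 → sign −
step 2: pivot -4 → sign −
step 3: pivot -3/4 → sign −
signature = (0, 4, 0)

Answer: (0, 4, 0)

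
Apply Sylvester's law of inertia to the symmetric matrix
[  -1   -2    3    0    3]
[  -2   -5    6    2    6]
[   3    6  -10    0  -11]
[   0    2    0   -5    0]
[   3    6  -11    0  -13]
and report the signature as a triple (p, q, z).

step 0: pivot -1 → sign −
step 1: pivot -1 → sign −
step 2: pivot -1 → sign −
step 3: pivot -1 → sign −
step 4: row/col 4 already zero → sign 0
signature = (0, 4, 1)

Answer: (0, 4, 1)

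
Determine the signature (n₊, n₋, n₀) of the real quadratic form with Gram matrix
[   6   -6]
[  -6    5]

Answer: (1, 1, 0)

Derivation:
step 0: pivot 6 → sign +
step 1: pivot -1 → sign −
signature = (1, 1, 0)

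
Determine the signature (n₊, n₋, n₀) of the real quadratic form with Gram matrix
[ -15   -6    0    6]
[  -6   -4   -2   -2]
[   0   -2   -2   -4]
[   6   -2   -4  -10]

step 0: pivot -15 → sign −
step 1: pivot -8/5 → sign −
step 2: pivot 1/2 → sign +
step 3: row/col 3 already zero → sign 0
signature = (1, 2, 1)

Answer: (1, 2, 1)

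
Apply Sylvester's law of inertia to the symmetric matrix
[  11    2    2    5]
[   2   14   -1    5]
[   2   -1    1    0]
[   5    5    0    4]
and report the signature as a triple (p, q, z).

Answer: (3, 0, 1)

Derivation:
step 0: pivot 11 → sign +
step 1: pivot 150/11 → sign +
step 2: pivot 1/2 → sign +
step 3: row/col 3 already zero → sign 0
signature = (3, 0, 1)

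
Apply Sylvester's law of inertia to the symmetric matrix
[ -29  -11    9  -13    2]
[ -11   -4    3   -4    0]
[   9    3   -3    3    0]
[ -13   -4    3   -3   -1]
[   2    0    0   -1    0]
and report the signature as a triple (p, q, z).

step 0: pivot -29 → sign −
step 1: pivot 5/29 → sign +
step 2: pivot -6/5 → sign −
step 3: pivot -1 → sign −
step 4: pivot -1 → sign −
signature = (1, 4, 0)

Answer: (1, 4, 0)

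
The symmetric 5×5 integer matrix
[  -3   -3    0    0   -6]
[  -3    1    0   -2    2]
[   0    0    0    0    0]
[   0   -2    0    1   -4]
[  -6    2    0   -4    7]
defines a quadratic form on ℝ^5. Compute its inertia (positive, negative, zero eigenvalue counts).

step 0: pivot -3 → sign −
step 1: pivot 4 → sign +
step 2: pivot 3 → sign +
step 3: row/col 3 already zero → sign 0
step 4: row/col 4 already zero → sign 0
signature = (2, 1, 2)

Answer: (2, 1, 2)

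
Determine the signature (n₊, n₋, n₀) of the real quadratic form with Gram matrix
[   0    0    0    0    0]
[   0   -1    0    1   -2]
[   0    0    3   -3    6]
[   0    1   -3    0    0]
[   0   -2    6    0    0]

step 0: pivot -1 → sign −
step 1: pivot 3 → sign +
step 2: pivot -2 → sign −
step 3: row/col 3 already zero → sign 0
step 4: row/col 4 already zero → sign 0
signature = (1, 2, 2)

Answer: (1, 2, 2)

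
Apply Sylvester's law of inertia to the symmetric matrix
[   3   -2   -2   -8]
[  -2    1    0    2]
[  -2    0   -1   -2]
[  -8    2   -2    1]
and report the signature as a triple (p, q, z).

step 0: pivot 3 → sign +
step 1: pivot -1/3 → sign −
step 2: pivot 3 → sign +
step 3: pivot 1 → sign +
signature = (3, 1, 0)

Answer: (3, 1, 0)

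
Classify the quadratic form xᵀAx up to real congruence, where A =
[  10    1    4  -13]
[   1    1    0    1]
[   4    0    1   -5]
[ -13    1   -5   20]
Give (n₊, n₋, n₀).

Answer: (2, 2, 0)

Derivation:
step 0: pivot 10 → sign +
step 1: pivot 9/10 → sign +
step 2: pivot -7/9 → sign −
step 3: pivot -6/7 → sign −
signature = (2, 2, 0)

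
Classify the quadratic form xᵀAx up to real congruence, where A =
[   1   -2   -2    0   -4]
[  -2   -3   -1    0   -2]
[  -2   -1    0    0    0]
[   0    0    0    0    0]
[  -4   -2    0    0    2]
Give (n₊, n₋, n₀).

step 0: pivot 1 → sign +
step 1: pivot -7 → sign −
step 2: pivot -3/7 → sign −
step 3: pivot 2 → sign +
step 4: row/col 4 already zero → sign 0
signature = (2, 2, 1)

Answer: (2, 2, 1)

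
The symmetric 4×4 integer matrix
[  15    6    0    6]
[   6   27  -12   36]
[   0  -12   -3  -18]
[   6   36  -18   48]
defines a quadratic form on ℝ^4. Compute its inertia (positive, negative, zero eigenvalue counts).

Answer: (2, 1, 1)

Derivation:
step 0: pivot 15 → sign +
step 1: pivot 123/5 → sign +
step 2: pivot -363/41 → sign −
step 3: row/col 3 already zero → sign 0
signature = (2, 1, 1)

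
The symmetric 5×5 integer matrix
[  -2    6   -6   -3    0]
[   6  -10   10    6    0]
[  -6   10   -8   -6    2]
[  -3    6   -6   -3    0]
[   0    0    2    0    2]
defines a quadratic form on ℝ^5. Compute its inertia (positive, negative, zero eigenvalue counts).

Answer: (3, 1, 1)

Derivation:
step 0: pivot -2 → sign −
step 1: pivot 8 → sign +
step 2: pivot 2 → sign +
step 3: pivot 3/8 → sign +
step 4: row/col 4 already zero → sign 0
signature = (3, 1, 1)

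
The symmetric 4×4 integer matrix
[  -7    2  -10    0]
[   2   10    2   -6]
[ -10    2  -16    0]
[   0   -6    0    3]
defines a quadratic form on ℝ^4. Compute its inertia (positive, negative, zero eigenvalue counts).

step 0: pivot -7 → sign −
step 1: pivot 74/7 → sign +
step 2: pivot -66/37 → sign −
step 3: pivot -3/11 → sign −
signature = (1, 3, 0)

Answer: (1, 3, 0)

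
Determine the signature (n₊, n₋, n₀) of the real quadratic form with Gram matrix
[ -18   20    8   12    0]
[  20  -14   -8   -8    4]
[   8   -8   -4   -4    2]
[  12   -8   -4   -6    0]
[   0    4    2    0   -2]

Answer: (2, 3, 0)

Derivation:
step 0: pivot -18 → sign −
step 1: pivot 74/9 → sign +
step 2: pivot -20/37 → sign −
step 3: pivot -2/5 → sign −
step 4: pivot 1 → sign +
signature = (2, 3, 0)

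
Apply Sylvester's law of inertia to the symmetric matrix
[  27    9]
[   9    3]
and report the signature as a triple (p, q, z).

Answer: (1, 0, 1)

Derivation:
step 0: pivot 27 → sign +
step 1: row/col 1 already zero → sign 0
signature = (1, 0, 1)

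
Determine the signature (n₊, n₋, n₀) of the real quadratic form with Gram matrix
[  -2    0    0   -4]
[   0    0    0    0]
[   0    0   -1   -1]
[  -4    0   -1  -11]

Answer: (0, 3, 1)

Derivation:
step 0: pivot -2 → sign −
step 1: pivot -1 → sign −
step 2: pivot -2 → sign −
step 3: row/col 3 already zero → sign 0
signature = (0, 3, 1)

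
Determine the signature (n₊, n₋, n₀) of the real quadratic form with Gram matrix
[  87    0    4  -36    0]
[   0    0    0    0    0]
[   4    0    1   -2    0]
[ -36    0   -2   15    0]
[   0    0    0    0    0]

step 0: pivot 87 → sign +
step 1: pivot 71/87 → sign +
step 2: pivot -3/71 → sign −
step 3: row/col 3 already zero → sign 0
step 4: row/col 4 already zero → sign 0
signature = (2, 1, 2)

Answer: (2, 1, 2)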